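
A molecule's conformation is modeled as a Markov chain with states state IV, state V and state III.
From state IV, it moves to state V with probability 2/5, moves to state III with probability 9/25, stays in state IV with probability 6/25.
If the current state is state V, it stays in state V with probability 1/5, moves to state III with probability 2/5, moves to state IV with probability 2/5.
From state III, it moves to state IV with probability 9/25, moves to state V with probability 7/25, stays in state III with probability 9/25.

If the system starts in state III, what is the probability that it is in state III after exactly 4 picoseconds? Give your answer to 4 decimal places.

0.3718

Propagate the distribution vector 4 picoseconds from state III.
After 0 picoseconds: (0.0000, 0.0000, 1.0000)
After 1 picosecond: (0.3600, 0.2800, 0.3600)
After 2 picoseconds: (0.3280, 0.3008, 0.3712)
After 3 picoseconds: (0.3327, 0.2953, 0.3720)
After 4 picoseconds: (0.3319, 0.2963, 0.3718)
P(in state III after 4 picoseconds) = 0.3718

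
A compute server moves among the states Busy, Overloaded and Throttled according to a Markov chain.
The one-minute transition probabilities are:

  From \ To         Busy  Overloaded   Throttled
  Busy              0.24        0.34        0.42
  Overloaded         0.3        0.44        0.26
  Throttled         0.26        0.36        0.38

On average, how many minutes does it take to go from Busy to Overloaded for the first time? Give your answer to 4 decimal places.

2.8729

Let t(s) be the expected number of minutes to first reach Overloaded from state s, with t(Overloaded) = 0. Conditioning on the first minute:
t(Busy) = 1 + 0.24·t(Busy) + 0.42·t(Throttled)
t(Throttled) = 1 + 0.26·t(Busy) + 0.38·t(Throttled)
Solving: t(Busy) = 2.8729, t(Throttled) = 2.8177.
Expected minutes from Busy to Overloaded: 2.8729.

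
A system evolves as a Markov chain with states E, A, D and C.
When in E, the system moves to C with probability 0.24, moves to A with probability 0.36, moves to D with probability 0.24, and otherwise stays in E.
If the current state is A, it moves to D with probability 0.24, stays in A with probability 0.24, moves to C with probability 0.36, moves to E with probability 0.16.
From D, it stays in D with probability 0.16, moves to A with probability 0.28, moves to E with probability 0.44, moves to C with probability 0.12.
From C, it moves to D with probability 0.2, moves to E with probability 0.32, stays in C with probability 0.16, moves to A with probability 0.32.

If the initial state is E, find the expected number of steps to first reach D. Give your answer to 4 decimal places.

Let t(s) be the expected number of steps to first reach D from state s, with t(D) = 0. Conditioning on the first step:
t(E) = 1 + 0.16·t(E) + 0.36·t(A) + 0.24·t(C)
t(A) = 1 + 0.16·t(E) + 0.24·t(A) + 0.36·t(C)
t(C) = 1 + 0.32·t(E) + 0.32·t(A) + 0.16·t(C)
Solving: t(E) = 4.3531, t(A) = 4.3703, t(C) = 4.5136.
Expected steps from E to D: 4.3531.

4.3531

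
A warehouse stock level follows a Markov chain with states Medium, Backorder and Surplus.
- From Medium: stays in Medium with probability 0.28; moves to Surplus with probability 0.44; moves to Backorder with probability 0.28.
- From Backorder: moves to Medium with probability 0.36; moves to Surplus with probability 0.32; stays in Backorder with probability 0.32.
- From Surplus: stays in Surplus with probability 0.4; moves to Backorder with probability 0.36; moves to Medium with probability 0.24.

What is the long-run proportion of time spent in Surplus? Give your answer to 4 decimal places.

0.3857

Let the stationary distribution be π with π = πP and π_1 + π_2 + π_3 = 1.
π_1 = 0.28·π_1 + 0.36·π_2 + 0.24·π_3
π_2 = 0.28·π_1 + 0.32·π_2 + 0.36·π_3
Solving with the normalization constraint gives π = (0.2905, 0.3238, 0.3857).
So the stationary probability of Surplus is 0.3857.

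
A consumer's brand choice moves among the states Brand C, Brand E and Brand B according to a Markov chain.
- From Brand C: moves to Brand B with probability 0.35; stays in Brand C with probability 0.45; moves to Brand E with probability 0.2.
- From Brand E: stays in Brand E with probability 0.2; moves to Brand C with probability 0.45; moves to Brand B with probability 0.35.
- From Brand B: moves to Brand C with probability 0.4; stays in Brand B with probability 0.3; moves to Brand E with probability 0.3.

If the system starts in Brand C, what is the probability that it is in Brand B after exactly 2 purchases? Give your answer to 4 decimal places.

Sum over the intermediate state after 1 purchase:
P = P(Brand C→Brand C)·P(Brand C→Brand B) + P(Brand C→Brand E)·P(Brand E→Brand B) + P(Brand C→Brand B)·P(Brand B→Brand B)
  = 0.45×0.35 + 0.2×0.35 + 0.35×0.3
  = 0.1575 + 0.0700 + 0.1050 = 0.3325

0.3325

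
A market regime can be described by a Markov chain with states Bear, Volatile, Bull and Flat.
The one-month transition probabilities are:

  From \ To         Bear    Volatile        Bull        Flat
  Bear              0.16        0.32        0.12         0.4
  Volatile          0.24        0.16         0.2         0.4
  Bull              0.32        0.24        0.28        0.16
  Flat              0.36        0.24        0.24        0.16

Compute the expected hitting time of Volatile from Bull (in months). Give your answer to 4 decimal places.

Let t(s) be the expected number of months to first reach Volatile from state s, with t(Volatile) = 0. Conditioning on the first month:
t(Bear) = 1 + 0.16·t(Bear) + 0.12·t(Bull) + 0.4·t(Flat)
t(Bull) = 1 + 0.32·t(Bear) + 0.28·t(Bull) + 0.16·t(Flat)
t(Flat) = 1 + 0.36·t(Bear) + 0.24·t(Bull) + 0.16·t(Flat)
Solving: t(Bear) = 3.5419, t(Bull) = 3.8066, t(Flat) = 3.7961.
Expected months from Bull to Volatile: 3.8066.

3.8066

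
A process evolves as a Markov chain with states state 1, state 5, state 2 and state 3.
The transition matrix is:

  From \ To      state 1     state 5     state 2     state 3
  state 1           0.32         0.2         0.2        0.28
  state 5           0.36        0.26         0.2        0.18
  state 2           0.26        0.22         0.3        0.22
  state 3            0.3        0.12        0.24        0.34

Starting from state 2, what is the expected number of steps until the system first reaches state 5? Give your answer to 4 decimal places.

5.3398

Let t(s) be the expected number of steps to first reach state 5 from state s, with t(state 5) = 0. Conditioning on the first step:
t(state 1) = 1 + 0.32·t(state 1) + 0.2·t(state 2) + 0.28·t(state 3)
t(state 2) = 1 + 0.26·t(state 1) + 0.3·t(state 2) + 0.22·t(state 3)
t(state 3) = 1 + 0.3·t(state 1) + 0.24·t(state 2) + 0.34·t(state 3)
Solving: t(state 1) = 5.4925, t(state 2) = 5.3398, t(state 3) = 5.9535.
Expected steps from state 2 to state 5: 5.3398.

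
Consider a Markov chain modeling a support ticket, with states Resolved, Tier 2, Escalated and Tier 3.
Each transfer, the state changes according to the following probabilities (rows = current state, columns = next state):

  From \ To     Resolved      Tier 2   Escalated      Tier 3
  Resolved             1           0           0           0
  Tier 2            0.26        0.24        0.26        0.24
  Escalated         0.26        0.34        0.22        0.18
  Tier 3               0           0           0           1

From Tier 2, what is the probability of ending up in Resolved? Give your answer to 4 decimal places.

0.5361

Let h(s) be the probability of absorption at Resolved starting from transient state s. Then h(Resolved) = 1 and h(Tier 3) = 0. By first-step analysis:
h(Tier 2) = 0.26·1 + 0.24·h(Tier 2) + 0.26·h(Escalated) + 0.24·0
h(Escalated) = 0.26·1 + 0.34·h(Tier 2) + 0.22·h(Escalated) + 0.18·0
Solving: h(Tier 2) = 0.5361, h(Escalated) = 0.5670.
Starting from Tier 2, the probability is 0.5361.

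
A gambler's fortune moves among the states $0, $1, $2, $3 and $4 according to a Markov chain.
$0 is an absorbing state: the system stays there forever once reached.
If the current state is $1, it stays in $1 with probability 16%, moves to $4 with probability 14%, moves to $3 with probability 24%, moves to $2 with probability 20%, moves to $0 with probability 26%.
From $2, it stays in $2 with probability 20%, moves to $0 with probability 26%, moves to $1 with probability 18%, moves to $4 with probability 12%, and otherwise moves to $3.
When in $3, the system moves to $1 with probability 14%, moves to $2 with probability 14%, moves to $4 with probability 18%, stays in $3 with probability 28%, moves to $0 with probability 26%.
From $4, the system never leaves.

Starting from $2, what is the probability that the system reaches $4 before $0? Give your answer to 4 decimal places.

0.3473

Let h(s) be the probability of absorption at $4 starting from transient state s. Then h($4) = 1 and h($0) = 0. By first-step analysis:
h($1) = 0.26·0 + 0.16·h($1) + 0.2·h($2) + 0.24·h($3) + 0.14·1
h($2) = 0.26·0 + 0.18·h($1) + 0.2·h($2) + 0.24·h($3) + 0.12·1
h($3) = 0.26·0 + 0.14·h($1) + 0.14·h($2) + 0.28·h($3) + 0.18·1
Solving: h($1) = 0.3601, h($2) = 0.3473, h($3) = 0.3875.
Starting from $2, the probability is 0.3473.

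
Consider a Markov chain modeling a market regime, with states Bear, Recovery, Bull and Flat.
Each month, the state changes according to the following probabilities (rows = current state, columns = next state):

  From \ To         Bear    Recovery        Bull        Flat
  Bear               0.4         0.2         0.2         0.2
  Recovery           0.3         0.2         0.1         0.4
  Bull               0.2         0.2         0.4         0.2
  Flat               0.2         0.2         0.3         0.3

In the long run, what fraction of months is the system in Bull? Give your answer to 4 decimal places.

0.2583

Let the stationary distribution be π with π = πP and π_1 + π_2 + π_3 + π_4 = 1.
π_1 = 0.4·π_1 + 0.3·π_2 + 0.2·π_3 + 0.2·π_4
π_2 = 0.2·π_1 + 0.2·π_2 + 0.2·π_3 + 0.2·π_4
π_3 = 0.2·π_1 + 0.1·π_2 + 0.4·π_3 + 0.3·π_4
Solving with the normalization constraint gives π = (0.2750, 0.2000, 0.2583, 0.2667).
So the stationary probability of Bull is 0.2583.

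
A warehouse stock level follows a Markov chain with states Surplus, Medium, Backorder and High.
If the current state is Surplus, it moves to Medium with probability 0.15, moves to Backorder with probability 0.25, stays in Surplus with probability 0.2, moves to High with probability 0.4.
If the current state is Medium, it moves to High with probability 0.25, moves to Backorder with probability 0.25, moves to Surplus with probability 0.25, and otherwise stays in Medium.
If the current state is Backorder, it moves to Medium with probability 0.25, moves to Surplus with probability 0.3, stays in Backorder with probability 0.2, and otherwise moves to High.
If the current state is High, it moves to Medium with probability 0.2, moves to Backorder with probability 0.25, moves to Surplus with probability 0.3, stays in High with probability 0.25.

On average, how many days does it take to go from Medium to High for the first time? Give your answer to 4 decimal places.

Let t(s) be the expected number of days to first reach High from state s, with t(High) = 0. Conditioning on the first day:
t(Surplus) = 1 + 0.2·t(Surplus) + 0.15·t(Medium) + 0.25·t(Backorder)
t(Medium) = 1 + 0.25·t(Surplus) + 0.25·t(Medium) + 0.25·t(Backorder)
t(Backorder) = 1 + 0.3·t(Surplus) + 0.25·t(Medium) + 0.2·t(Backorder)
Solving: t(Surplus) = 2.9822, t(Medium) = 3.4793, t(Backorder) = 3.4556.
Expected days from Medium to High: 3.4793.

3.4793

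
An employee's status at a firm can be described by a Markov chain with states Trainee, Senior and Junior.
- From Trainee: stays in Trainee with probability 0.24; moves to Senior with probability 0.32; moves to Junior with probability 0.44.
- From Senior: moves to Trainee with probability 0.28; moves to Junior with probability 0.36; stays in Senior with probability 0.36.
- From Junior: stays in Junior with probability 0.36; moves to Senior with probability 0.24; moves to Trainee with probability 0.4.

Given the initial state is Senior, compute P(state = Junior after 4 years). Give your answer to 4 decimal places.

0.3851

Propagate the distribution vector 4 years from Senior.
After 0 years: (0.0000, 1.0000, 0.0000)
After 1 year: (0.2800, 0.3600, 0.3600)
After 2 years: (0.3120, 0.3056, 0.3824)
After 3 years: (0.3134, 0.3016, 0.3850)
After 4 years: (0.3137, 0.3013, 0.3851)
P(in Junior after 4 years) = 0.3851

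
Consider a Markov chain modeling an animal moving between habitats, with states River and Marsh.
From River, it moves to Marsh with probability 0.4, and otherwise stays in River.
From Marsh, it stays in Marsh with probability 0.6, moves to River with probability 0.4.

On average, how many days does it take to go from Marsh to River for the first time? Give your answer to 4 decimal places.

Let t(s) be the expected number of days to first reach River from state s, with t(River) = 0. Conditioning on the first day:
t(Marsh) = 1 + 0.6·t(Marsh)
Solving: t(Marsh) = 2.5000.
Expected days from Marsh to River: 2.5000.

2.5000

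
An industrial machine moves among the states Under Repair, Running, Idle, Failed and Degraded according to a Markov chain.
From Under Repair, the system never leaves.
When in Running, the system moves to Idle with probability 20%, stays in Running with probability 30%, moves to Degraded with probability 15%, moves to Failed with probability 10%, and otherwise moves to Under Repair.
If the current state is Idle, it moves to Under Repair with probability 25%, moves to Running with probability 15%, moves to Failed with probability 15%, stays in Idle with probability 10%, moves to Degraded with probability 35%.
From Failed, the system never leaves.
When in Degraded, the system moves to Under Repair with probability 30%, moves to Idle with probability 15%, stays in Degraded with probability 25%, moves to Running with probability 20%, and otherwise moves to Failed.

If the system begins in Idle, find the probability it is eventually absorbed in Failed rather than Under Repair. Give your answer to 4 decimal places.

0.3233

Let h(s) be the probability of absorption at Failed starting from transient state s. Then h(Failed) = 1 and h(Under Repair) = 0. By first-step analysis:
h(Running) = 0.25·0 + 0.3·h(Running) + 0.2·h(Idle) + 0.1·1 + 0.15·h(Degraded)
h(Idle) = 0.25·0 + 0.15·h(Running) + 0.1·h(Idle) + 0.15·1 + 0.35·h(Degraded)
h(Degraded) = 0.3·0 + 0.2·h(Running) + 0.15·h(Idle) + 0.1·1 + 0.25·h(Degraded)
Solving: h(Running) = 0.2945, h(Idle) = 0.3233, h(Degraded) = 0.2765.
Starting from Idle, the probability is 0.3233.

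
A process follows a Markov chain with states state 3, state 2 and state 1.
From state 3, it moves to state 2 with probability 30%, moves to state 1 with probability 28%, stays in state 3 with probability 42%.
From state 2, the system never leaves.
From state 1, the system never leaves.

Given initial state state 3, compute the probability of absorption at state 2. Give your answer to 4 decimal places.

0.5172

Let h(s) be the probability of absorption at state 2 starting from transient state s. Then h(state 2) = 1 and h(state 1) = 0. By first-step analysis:
h(state 3) = 0.42·h(state 3) + 0.3·1 + 0.28·0
Solving: h(state 3) = 0.5172.
Starting from state 3, the probability is 0.5172.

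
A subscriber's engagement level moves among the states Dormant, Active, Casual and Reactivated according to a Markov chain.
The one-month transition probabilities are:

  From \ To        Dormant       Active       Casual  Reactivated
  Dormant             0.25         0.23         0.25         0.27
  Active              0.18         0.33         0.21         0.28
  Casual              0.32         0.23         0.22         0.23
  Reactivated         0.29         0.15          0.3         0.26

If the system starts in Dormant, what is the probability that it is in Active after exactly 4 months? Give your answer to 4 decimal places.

0.2324

Propagate the distribution vector 4 months from Dormant.
After 0 months: (1.0000, 0.0000, 0.0000, 0.0000)
After 1 month: (0.2500, 0.2300, 0.2500, 0.2700)
After 2 months: (0.2622, 0.2314, 0.2468, 0.2596)
After 3 months: (0.2615, 0.2324, 0.2463, 0.2598)
After 4 months: (0.2614, 0.2324, 0.2463, 0.2599)
P(in Active after 4 months) = 0.2324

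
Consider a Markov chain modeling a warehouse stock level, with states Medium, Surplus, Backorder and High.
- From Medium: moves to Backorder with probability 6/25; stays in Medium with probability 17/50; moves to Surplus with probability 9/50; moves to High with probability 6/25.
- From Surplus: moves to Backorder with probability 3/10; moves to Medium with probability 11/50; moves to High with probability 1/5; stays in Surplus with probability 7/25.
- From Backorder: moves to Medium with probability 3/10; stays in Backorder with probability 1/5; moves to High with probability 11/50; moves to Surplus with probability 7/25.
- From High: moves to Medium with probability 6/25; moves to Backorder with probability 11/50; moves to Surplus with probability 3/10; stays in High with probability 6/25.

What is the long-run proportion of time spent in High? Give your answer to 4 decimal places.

Let the stationary distribution be π with π = πP and π_1 + π_2 + π_3 + π_4 = 1.
π_1 = 0.34·π_1 + 0.22·π_2 + 0.3·π_3 + 0.24·π_4
π_2 = 0.18·π_1 + 0.28·π_2 + 0.28·π_3 + 0.3·π_4
π_3 = 0.24·π_1 + 0.3·π_2 + 0.2·π_3 + 0.22·π_4
Solving with the normalization constraint gives π = (0.2770, 0.2568, 0.2413, 0.2249).
So the stationary probability of High is 0.2249.

0.2249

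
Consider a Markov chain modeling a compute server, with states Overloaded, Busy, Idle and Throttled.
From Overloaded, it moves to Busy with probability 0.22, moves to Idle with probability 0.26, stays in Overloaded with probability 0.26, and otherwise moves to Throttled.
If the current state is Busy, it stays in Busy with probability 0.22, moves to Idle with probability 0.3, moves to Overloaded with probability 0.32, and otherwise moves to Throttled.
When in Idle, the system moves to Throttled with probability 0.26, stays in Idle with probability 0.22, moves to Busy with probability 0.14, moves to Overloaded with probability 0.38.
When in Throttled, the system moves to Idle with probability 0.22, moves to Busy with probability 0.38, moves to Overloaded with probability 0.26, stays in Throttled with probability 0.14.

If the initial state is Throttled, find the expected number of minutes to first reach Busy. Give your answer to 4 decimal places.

Let t(s) be the expected number of minutes to first reach Busy from state s, with t(Busy) = 0. Conditioning on the first minute:
t(Overloaded) = 1 + 0.26·t(Overloaded) + 0.26·t(Idle) + 0.26·t(Throttled)
t(Idle) = 1 + 0.38·t(Overloaded) + 0.22·t(Idle) + 0.26·t(Throttled)
t(Throttled) = 1 + 0.26·t(Overloaded) + 0.22·t(Idle) + 0.14·t(Throttled)
Solving: t(Overloaded) = 4.2042, t(Idle) = 4.5276, t(Throttled) = 3.5921.
Expected minutes from Throttled to Busy: 3.5921.

3.5921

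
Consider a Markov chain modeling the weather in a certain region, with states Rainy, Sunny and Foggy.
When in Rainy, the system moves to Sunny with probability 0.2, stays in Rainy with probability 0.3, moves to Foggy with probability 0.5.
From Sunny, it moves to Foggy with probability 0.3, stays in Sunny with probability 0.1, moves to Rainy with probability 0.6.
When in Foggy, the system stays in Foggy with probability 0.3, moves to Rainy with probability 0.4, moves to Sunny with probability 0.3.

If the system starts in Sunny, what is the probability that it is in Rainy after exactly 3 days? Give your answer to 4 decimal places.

0.4080

Propagate the distribution vector 3 days from Sunny.
After 0 days: (0.0000, 1.0000, 0.0000)
After 1 day: (0.6000, 0.1000, 0.3000)
After 2 days: (0.3600, 0.2200, 0.4200)
After 3 days: (0.4080, 0.2200, 0.3720)
P(in Rainy after 3 days) = 0.4080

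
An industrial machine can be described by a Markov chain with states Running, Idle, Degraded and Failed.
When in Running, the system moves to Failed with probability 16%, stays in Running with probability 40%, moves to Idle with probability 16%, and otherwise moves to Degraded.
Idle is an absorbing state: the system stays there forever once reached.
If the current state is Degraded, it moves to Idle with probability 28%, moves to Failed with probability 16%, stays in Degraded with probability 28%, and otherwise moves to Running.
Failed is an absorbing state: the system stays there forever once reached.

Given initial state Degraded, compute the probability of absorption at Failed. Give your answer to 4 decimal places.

Let h(s) be the probability of absorption at Failed starting from transient state s. Then h(Failed) = 1 and h(Idle) = 0. By first-step analysis:
h(Running) = 0.4·h(Running) + 0.16·0 + 0.28·h(Degraded) + 0.16·1
h(Degraded) = 0.28·h(Running) + 0.28·0 + 0.28·h(Degraded) + 0.16·1
Solving: h(Running) = 0.4525, h(Degraded) = 0.3982.
Starting from Degraded, the probability is 0.3982.

0.3982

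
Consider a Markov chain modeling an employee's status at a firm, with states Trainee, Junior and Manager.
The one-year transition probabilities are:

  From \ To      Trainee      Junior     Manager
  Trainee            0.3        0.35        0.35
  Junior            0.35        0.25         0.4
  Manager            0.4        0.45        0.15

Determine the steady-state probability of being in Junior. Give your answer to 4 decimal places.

0.3460

Let the stationary distribution be π with π = πP and π_1 + π_2 + π_3 = 1.
π_1 = 0.3·π_1 + 0.35·π_2 + 0.4·π_3
π_2 = 0.35·π_1 + 0.25·π_2 + 0.45·π_3
Solving with the normalization constraint gives π = (0.3479, 0.3460, 0.3061).
So the stationary probability of Junior is 0.3460.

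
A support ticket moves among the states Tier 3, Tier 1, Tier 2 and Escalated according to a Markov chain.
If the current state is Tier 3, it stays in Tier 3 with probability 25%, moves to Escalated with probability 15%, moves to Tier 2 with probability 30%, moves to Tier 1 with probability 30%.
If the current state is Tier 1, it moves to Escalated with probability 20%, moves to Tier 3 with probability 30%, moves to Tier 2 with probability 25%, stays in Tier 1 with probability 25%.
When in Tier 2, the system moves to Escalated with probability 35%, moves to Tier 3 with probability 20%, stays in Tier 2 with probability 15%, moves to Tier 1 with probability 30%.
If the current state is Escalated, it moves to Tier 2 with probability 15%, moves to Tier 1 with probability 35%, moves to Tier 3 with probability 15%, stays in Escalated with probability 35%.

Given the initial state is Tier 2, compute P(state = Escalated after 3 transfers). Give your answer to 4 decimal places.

0.2601

Propagate the distribution vector 3 transfers from Tier 2.
After 0 transfers: (0.0000, 0.0000, 1.0000, 0.0000)
After 1 transfer: (0.2000, 0.3000, 0.1500, 0.3500)
After 2 transfers: (0.2225, 0.3025, 0.2100, 0.2650)
After 3 transfers: (0.2281, 0.2981, 0.2136, 0.2601)
P(in Escalated after 3 transfers) = 0.2601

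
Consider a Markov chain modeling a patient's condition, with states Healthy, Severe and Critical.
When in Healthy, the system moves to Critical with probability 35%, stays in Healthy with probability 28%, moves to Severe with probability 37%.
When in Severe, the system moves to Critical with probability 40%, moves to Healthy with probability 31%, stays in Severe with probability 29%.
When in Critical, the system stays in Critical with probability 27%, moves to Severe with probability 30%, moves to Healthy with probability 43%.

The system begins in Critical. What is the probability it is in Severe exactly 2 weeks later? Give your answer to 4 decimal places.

0.3271

Sum over the intermediate state after 1 week:
P = P(Critical→Healthy)·P(Healthy→Severe) + P(Critical→Severe)·P(Severe→Severe) + P(Critical→Critical)·P(Critical→Severe)
  = 0.43×0.37 + 0.3×0.29 + 0.27×0.3
  = 0.1591 + 0.0870 + 0.0810 = 0.3271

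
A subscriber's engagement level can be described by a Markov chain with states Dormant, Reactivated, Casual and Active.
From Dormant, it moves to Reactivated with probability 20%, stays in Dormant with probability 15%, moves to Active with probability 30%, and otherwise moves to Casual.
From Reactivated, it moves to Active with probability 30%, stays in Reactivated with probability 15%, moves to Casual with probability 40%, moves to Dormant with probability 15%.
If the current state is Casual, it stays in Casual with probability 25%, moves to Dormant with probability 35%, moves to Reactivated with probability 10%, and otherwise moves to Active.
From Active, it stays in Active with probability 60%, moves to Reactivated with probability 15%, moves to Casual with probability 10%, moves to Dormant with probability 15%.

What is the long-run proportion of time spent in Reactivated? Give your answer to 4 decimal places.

Let the stationary distribution be π with π = πP and π_1 + π_2 + π_3 + π_4 = 1.
π_1 = 0.15·π_1 + 0.15·π_2 + 0.35·π_3 + 0.15·π_4
π_2 = 0.2·π_1 + 0.15·π_2 + 0.1·π_3 + 0.15·π_4
π_3 = 0.35·π_1 + 0.4·π_2 + 0.25·π_3 + 0.1·π_4
Solving with the normalization constraint gives π = (0.1955, 0.1484, 0.2275, 0.4286).
So the stationary probability of Reactivated is 0.1484.

0.1484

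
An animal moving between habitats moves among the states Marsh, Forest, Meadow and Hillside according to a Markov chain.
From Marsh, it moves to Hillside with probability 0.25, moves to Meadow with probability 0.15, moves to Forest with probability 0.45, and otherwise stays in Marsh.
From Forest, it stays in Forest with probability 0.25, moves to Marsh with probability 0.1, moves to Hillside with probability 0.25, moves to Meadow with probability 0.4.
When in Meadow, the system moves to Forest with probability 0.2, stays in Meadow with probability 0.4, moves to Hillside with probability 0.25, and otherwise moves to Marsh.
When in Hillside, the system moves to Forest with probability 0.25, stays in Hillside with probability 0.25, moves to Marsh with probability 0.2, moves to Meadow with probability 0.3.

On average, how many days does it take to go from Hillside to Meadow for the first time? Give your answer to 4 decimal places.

Let t(s) be the expected number of days to first reach Meadow from state s, with t(Meadow) = 0. Conditioning on the first day:
t(Marsh) = 1 + 0.15·t(Marsh) + 0.45·t(Forest) + 0.25·t(Hillside)
t(Forest) = 1 + 0.1·t(Marsh) + 0.25·t(Forest) + 0.25·t(Hillside)
t(Hillside) = 1 + 0.2·t(Marsh) + 0.25·t(Forest) + 0.25·t(Hillside)
Solving: t(Marsh) = 3.6923, t(Forest) = 2.9231, t(Hillside) = 3.2923.
Expected days from Hillside to Meadow: 3.2923.

3.2923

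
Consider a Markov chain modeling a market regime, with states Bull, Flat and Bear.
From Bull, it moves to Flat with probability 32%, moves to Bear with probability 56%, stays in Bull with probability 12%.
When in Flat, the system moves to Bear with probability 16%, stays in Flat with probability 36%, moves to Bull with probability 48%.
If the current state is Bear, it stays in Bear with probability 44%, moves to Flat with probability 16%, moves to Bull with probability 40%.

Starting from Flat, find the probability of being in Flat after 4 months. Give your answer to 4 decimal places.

0.2685

Propagate the distribution vector 4 months from Flat.
After 0 months: (0.0000, 1.0000, 0.0000)
After 1 month: (0.4800, 0.3600, 0.1600)
After 2 months: (0.2944, 0.3088, 0.3968)
After 3 months: (0.3423, 0.2689, 0.3889)
After 4 months: (0.3257, 0.2685, 0.4058)
P(in Flat after 4 months) = 0.2685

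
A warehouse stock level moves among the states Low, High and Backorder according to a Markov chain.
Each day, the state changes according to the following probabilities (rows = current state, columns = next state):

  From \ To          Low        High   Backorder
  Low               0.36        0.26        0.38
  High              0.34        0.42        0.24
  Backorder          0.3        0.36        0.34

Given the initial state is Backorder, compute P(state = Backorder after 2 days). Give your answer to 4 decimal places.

0.3160

Sum over the intermediate state after 1 day:
P = P(Backorder→Low)·P(Low→Backorder) + P(Backorder→High)·P(High→Backorder) + P(Backorder→Backorder)·P(Backorder→Backorder)
  = 0.3×0.38 + 0.36×0.24 + 0.34×0.34
  = 0.1140 + 0.0864 + 0.1156 = 0.3160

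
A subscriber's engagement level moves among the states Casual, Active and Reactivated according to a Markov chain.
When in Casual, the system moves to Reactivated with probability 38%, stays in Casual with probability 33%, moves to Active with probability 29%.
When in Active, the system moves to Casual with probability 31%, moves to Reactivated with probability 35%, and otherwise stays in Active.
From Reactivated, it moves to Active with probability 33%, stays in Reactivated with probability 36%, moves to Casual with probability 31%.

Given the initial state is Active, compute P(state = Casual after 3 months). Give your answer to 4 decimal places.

0.3163

Propagate the distribution vector 3 months from Active.
After 0 months: (0.0000, 1.0000, 0.0000)
After 1 month: (0.3100, 0.3400, 0.3500)
After 2 months: (0.3162, 0.3210, 0.3628)
After 3 months: (0.3163, 0.3206, 0.3631)
P(in Casual after 3 months) = 0.3163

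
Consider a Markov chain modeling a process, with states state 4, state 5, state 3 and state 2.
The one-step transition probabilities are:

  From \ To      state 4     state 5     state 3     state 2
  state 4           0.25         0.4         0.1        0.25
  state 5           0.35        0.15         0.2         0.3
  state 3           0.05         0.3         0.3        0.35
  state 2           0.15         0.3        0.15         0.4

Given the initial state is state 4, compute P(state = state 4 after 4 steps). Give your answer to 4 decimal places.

0.2103

Propagate the distribution vector 4 steps from state 4.
After 0 steps: (1.0000, 0.0000, 0.0000, 0.0000)
After 1 step: (0.2500, 0.4000, 0.1000, 0.2500)
After 2 steps: (0.2450, 0.2650, 0.1725, 0.3175)
After 3 steps: (0.2103, 0.2848, 0.1769, 0.3281)
After 4 steps: (0.2103, 0.2783, 0.1803, 0.3311)
P(in state 4 after 4 steps) = 0.2103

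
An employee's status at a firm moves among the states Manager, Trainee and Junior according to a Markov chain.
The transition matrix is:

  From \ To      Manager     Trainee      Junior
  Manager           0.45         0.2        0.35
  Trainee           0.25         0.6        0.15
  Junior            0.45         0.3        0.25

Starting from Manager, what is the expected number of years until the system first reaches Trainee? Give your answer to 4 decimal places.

4.3137

Let t(s) be the expected number of years to first reach Trainee from state s, with t(Trainee) = 0. Conditioning on the first year:
t(Manager) = 1 + 0.45·t(Manager) + 0.35·t(Junior)
t(Junior) = 1 + 0.45·t(Manager) + 0.25·t(Junior)
Solving: t(Manager) = 4.3137, t(Junior) = 3.9216.
Expected years from Manager to Trainee: 4.3137.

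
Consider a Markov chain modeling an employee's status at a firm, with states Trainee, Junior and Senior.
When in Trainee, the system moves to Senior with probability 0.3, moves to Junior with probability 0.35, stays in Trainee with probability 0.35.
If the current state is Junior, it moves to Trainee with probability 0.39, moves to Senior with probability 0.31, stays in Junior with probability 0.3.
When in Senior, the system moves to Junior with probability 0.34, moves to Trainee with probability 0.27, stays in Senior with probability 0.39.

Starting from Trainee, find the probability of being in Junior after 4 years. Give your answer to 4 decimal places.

Propagate the distribution vector 4 years from Trainee.
After 0 years: (1.0000, 0.0000, 0.0000)
After 1 year: (0.3500, 0.3500, 0.3000)
After 2 years: (0.3400, 0.3295, 0.3305)
After 3 years: (0.3367, 0.3302, 0.3330)
After 4 years: (0.3366, 0.3302, 0.3333)
P(in Junior after 4 years) = 0.3302

0.3302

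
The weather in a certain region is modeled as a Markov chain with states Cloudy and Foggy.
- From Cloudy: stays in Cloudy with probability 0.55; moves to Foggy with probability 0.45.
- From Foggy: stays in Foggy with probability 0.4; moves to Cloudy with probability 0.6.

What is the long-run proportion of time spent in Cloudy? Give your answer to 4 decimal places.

Let the stationary distribution be π with π = πP and π_1 + π_2 = 1.
π_1 = 0.55·π_1 + 0.6·π_2
Solving with the normalization constraint gives π = (0.5714, 0.4286).
So the stationary probability of Cloudy is 0.5714.

0.5714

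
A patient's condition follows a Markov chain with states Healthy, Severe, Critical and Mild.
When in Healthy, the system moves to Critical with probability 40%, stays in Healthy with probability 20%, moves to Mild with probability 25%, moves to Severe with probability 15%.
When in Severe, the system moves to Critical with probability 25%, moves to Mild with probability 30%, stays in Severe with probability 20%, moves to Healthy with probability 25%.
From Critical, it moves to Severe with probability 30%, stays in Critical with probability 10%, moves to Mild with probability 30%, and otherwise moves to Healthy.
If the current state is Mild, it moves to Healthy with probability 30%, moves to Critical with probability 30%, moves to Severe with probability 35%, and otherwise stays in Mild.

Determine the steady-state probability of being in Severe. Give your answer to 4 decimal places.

Let the stationary distribution be π with π = πP and π_1 + π_2 + π_3 + π_4 = 1.
π_1 = 0.2·π_1 + 0.25·π_2 + 0.3·π_3 + 0.3·π_4
π_2 = 0.15·π_1 + 0.2·π_2 + 0.3·π_3 + 0.35·π_4
π_3 = 0.4·π_1 + 0.25·π_2 + 0.1·π_3 + 0.3·π_4
Solving with the normalization constraint gives π = (0.2615, 0.2475, 0.2615, 0.2295).
So the stationary probability of Severe is 0.2475.

0.2475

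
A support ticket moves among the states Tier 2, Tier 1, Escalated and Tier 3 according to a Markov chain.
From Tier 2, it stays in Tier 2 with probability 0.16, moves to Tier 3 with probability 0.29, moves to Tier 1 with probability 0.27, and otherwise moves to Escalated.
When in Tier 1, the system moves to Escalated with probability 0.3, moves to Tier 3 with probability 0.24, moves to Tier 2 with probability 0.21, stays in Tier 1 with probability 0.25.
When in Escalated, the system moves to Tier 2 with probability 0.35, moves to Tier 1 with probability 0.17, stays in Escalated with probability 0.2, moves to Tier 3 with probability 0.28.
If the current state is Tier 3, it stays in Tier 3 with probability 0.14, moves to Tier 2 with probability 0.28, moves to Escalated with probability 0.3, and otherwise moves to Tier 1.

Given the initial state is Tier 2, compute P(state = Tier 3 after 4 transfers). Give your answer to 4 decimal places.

Propagate the distribution vector 4 transfers from Tier 2.
After 0 transfers: (1.0000, 0.0000, 0.0000, 0.0000)
After 1 transfer: (0.1600, 0.2700, 0.2800, 0.2900)
After 2 transfers: (0.2615, 0.2395, 0.2688, 0.2302)
After 3 transfers: (0.2507, 0.2406, 0.2679, 0.2408)
After 4 transfers: (0.2518, 0.2408, 0.2682, 0.2392)
P(in Tier 3 after 4 transfers) = 0.2392

0.2392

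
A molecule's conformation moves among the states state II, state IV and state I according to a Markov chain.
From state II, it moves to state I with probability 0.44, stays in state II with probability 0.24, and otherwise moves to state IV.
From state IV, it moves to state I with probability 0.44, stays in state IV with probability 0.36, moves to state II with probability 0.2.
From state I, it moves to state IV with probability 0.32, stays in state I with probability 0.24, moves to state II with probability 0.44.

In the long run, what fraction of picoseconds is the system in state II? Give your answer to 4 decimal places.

Let the stationary distribution be π with π = πP and π_1 + π_2 + π_3 = 1.
π_1 = 0.24·π_1 + 0.2·π_2 + 0.44·π_3
π_2 = 0.32·π_1 + 0.36·π_2 + 0.32·π_3
Solving with the normalization constraint gives π = (0.3000, 0.3333, 0.3667).
So the stationary probability of state II is 0.3000.

0.3000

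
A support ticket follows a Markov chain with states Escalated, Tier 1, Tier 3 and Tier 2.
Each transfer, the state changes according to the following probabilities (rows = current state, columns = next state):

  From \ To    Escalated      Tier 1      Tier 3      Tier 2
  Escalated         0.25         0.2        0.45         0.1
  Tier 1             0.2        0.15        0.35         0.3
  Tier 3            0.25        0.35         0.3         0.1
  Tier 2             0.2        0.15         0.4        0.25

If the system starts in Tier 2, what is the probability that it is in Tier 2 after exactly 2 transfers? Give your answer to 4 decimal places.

Propagate the distribution vector 2 transfers from Tier 2.
After 0 transfers: (0.0000, 0.0000, 0.0000, 1.0000)
After 1 transfer: (0.2000, 0.1500, 0.4000, 0.2500)
After 2 transfers: (0.2300, 0.2400, 0.3625, 0.1675)
P(in Tier 2 after 2 transfers) = 0.1675

0.1675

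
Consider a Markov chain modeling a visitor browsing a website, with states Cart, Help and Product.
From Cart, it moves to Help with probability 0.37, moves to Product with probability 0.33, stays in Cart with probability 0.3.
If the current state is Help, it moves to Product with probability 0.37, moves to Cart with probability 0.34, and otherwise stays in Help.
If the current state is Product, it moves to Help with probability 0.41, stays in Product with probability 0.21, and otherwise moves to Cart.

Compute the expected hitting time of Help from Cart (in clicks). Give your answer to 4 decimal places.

Let t(s) be the expected number of clicks to first reach Help from state s, with t(Help) = 0. Conditioning on the first click:
t(Cart) = 1 + 0.3·t(Cart) + 0.33·t(Product)
t(Product) = 1 + 0.38·t(Cart) + 0.21·t(Product)
Solving: t(Cart) = 2.6193, t(Product) = 2.5257.
Expected clicks from Cart to Help: 2.6193.

2.6193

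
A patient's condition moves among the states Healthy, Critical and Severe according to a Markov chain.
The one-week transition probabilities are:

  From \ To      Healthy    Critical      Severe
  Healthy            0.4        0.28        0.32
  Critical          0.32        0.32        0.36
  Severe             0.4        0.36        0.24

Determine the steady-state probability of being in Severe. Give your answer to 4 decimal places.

Let the stationary distribution be π with π = πP and π_1 + π_2 + π_3 = 1.
π_1 = 0.4·π_1 + 0.32·π_2 + 0.4·π_3
π_2 = 0.28·π_1 + 0.32·π_2 + 0.36·π_3
Solving with the normalization constraint gives π = (0.3746, 0.3173, 0.3080).
So the stationary probability of Severe is 0.3080.

0.3080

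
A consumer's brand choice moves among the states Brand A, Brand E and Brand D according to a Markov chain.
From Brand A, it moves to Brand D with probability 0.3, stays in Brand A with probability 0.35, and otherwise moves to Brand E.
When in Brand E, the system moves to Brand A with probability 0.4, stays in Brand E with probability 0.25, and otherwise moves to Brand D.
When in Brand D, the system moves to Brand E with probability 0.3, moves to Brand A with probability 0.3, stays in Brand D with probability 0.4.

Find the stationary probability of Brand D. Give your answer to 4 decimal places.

Let the stationary distribution be π with π = πP and π_1 + π_2 + π_3 = 1.
π_1 = 0.35·π_1 + 0.4·π_2 + 0.3·π_3
π_2 = 0.35·π_1 + 0.25·π_2 + 0.3·π_3
Solving with the normalization constraint gives π = (0.3476, 0.3023, 0.3501).
So the stationary probability of Brand D is 0.3501.

0.3501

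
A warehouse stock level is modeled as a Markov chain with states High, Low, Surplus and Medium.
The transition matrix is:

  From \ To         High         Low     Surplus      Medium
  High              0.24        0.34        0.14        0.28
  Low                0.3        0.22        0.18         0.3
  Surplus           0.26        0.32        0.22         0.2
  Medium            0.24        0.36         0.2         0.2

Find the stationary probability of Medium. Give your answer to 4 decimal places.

0.2514

Let the stationary distribution be π with π = πP and π_1 + π_2 + π_3 + π_4 = 1.
π_1 = 0.24·π_1 + 0.3·π_2 + 0.26·π_3 + 0.24·π_4
π_2 = 0.34·π_1 + 0.22·π_2 + 0.32·π_3 + 0.36·π_4
π_3 = 0.14·π_1 + 0.18·π_2 + 0.22·π_3 + 0.2·π_4
Solving with the normalization constraint gives π = (0.2619, 0.3048, 0.1818, 0.2514).
So the stationary probability of Medium is 0.2514.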